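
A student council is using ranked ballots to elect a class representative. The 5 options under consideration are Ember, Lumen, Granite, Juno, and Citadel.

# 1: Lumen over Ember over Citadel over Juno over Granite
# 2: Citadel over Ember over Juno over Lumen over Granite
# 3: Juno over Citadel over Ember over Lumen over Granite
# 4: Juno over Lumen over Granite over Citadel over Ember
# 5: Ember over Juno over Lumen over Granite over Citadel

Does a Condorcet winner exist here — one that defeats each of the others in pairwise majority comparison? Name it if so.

Head-to-head results (5 voters total):
Ember vs Lumen: Ember wins 3–2.
Ember vs Granite: Ember wins 4–1.
Ember vs Juno: Ember wins 3–2.
Ember vs Citadel: Citadel wins 3–2.
Lumen vs Granite: Lumen wins 5–0.
Lumen vs Juno: Juno wins 4–1.
Lumen vs Citadel: Lumen wins 3–2.
Granite vs Juno: Juno wins 5–0.
Granite vs Citadel: Citadel wins 3–2.
Juno vs Citadel: Juno wins 3–2.
No candidate beats all others: Ember beats Lumen beats Citadel beats Ember, a majority cycle.

No Condorcet winner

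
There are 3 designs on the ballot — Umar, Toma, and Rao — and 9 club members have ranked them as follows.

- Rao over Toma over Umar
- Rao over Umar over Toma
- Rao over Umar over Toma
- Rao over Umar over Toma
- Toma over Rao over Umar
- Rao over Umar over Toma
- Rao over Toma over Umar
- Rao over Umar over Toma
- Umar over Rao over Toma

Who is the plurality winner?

Rao

First-place vote totals:
  Umar: 1
  Toma: 1
  Rao: 7
Rao has the most first-place votes.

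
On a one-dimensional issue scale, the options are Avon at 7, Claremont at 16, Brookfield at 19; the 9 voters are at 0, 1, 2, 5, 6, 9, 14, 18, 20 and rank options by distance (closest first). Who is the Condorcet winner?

Avon

With single-peaked preferences on a line, the Condorcet winner is the candidate closest to the median voter.
The median voter (position 6) is closest to Avon at 7.
Check: Avon vs Claremont — voters closer to Avon: 6 of 9.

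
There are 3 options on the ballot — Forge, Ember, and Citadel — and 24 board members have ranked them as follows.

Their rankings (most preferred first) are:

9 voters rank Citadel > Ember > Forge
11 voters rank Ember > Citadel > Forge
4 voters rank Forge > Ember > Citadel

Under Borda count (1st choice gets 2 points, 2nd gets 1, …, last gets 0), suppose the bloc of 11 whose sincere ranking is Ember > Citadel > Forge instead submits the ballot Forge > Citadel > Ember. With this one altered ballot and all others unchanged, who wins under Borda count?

Borda totals with the altered ballot: Forge 30, Ember 13, Citadel 29.
The switch changes the winner from Ember to Forge.

Forge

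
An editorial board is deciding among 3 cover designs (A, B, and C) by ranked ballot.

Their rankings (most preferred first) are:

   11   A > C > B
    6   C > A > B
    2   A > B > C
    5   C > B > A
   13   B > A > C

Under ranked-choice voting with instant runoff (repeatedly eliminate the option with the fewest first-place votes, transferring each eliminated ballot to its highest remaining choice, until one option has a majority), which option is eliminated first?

Round 1: A 13, B 13, C 11. C has the fewest and is eliminated.
Round 2: A 19, B 18. A has a majority.

C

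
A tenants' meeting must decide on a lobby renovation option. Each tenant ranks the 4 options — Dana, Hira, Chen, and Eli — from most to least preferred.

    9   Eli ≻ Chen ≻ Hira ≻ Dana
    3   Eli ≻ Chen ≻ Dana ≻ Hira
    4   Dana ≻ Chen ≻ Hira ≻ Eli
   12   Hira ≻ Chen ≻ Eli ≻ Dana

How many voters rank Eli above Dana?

Ballots ranking Eli above Dana: 9+3+12 = 24.
Ballots ranking Dana above Eli: 4.
So 24 of 28 voters prefer Eli to Dana.

24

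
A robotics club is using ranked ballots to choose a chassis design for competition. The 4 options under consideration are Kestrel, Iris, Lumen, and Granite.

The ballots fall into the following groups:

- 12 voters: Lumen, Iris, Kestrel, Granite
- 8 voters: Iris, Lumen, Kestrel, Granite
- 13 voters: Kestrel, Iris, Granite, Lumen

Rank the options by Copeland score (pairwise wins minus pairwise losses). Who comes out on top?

Pairwise results:
  Kestrel vs Iris: Iris wins 20–13.
  Kestrel vs Lumen: Lumen wins 20–13.
  Kestrel vs Granite: Kestrel wins 33–0.
  Iris vs Lumen: Iris wins 21–12.
  Iris vs Granite: Iris wins 33–0.
  Lumen vs Granite: Lumen wins 20–13.
Copeland scores (wins − losses):
  Kestrel: 1 − 2 = -1
  Iris: 3 − 0 = 3
  Lumen: 2 − 1 = 1
  Granite: 0 − 3 = -3
Iris has the best Copeland score.

Iris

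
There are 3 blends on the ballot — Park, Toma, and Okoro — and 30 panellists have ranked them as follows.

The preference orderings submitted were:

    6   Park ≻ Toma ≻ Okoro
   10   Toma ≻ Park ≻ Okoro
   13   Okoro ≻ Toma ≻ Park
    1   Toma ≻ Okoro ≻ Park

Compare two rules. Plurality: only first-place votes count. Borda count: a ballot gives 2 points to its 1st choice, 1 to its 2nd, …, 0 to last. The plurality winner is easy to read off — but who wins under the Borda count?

Plurality first-place counts: Park 6, Toma 11, Okoro 13 → Okoro.
Borda totals: Park 22, Toma 41, Okoro 27 → Toma.

Toma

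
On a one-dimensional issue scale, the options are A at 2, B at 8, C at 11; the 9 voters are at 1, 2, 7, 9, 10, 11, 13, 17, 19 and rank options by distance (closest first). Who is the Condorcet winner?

With single-peaked preferences on a line, the Condorcet winner is the candidate closest to the median voter.
The median voter (position 10) is closest to C at 11.
Check: C vs B — voters closer to C: 5 of 9.

C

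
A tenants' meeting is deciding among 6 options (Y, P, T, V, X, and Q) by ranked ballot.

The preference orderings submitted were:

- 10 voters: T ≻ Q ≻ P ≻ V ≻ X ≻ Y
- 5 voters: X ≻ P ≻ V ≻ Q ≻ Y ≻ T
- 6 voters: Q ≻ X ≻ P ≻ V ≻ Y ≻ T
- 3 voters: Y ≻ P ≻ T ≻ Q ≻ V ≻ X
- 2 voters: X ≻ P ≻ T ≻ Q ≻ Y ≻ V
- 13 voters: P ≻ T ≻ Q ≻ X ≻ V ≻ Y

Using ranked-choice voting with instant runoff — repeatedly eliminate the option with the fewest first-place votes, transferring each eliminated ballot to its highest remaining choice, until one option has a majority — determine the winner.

Round 1: P 13, T 10, X 7, Q 6, Y 3, V 0. V has the fewest and is eliminated.
Round 2: P 13, T 10, X 7, Q 6, Y 3. Y has the fewest and is eliminated.
Round 3: P 16, T 10, X 7, Q 6. Q has the fewest and is eliminated.
Round 4: P 16, X 13, T 10. T has the fewest and is eliminated.
Round 5: P 26, X 13. P has a majority.

P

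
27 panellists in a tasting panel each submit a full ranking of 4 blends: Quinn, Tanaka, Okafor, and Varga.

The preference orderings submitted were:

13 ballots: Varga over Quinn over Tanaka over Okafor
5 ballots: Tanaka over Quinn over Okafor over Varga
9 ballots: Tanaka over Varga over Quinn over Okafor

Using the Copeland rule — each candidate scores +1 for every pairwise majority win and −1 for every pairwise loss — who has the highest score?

Pairwise results:
  Quinn vs Tanaka: Tanaka wins 14–13.
  Quinn vs Okafor: Quinn wins 27–0.
  Quinn vs Varga: Varga wins 22–5.
  Tanaka vs Okafor: Tanaka wins 27–0.
  Tanaka vs Varga: Tanaka wins 14–13.
  Okafor vs Varga: Varga wins 22–5.
Copeland scores (wins − losses):
  Quinn: 1 − 2 = -1
  Tanaka: 3 − 0 = 3
  Okafor: 0 − 3 = -3
  Varga: 2 − 1 = 1
Tanaka has the best Copeland score.

Tanaka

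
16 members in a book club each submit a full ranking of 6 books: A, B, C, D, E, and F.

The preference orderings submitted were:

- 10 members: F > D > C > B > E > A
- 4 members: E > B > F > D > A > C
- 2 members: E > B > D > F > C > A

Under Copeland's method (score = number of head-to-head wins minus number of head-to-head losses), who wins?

F

Pairwise results:
  A vs B: B wins 16–0.
  A vs C: C wins 12–4.
  A vs D: D wins 16–0.
  A vs E: E wins 16–0.
  A vs F: F wins 16–0.
  B vs C: C wins 10–6.
  B vs D: D wins 10–6.
  B vs E: B wins 10–6.
  B vs F: F wins 10–6.
  C vs D: D wins 16–0.
  C vs E: C wins 10–6.
  C vs F: F wins 16–0.
  D vs E: D wins 10–6.
  D vs F: F wins 14–2.
  E vs F: F wins 10–6.
Copeland scores (wins − losses):
  A: 0 − 5 = -5
  B: 2 − 3 = -1
  C: 3 − 2 = 1
  D: 4 − 1 = 3
  E: 1 − 4 = -3
  F: 5 − 0 = 5
F has the best Copeland score.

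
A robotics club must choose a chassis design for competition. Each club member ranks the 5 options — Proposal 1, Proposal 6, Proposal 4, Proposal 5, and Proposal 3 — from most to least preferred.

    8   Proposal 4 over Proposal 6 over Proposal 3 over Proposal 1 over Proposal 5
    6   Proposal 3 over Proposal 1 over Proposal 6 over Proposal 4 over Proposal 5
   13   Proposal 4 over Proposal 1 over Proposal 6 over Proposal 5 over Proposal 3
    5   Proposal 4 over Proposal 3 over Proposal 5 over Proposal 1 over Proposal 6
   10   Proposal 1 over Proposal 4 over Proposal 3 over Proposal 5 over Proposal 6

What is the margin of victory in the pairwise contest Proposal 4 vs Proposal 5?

Ballots ranking Proposal 4 above Proposal 5: 8+6+13+5+10 = 42.
Ballots ranking Proposal 5 above Proposal 4: 0.
Proposal 4 wins 42–0, a margin of 42.

42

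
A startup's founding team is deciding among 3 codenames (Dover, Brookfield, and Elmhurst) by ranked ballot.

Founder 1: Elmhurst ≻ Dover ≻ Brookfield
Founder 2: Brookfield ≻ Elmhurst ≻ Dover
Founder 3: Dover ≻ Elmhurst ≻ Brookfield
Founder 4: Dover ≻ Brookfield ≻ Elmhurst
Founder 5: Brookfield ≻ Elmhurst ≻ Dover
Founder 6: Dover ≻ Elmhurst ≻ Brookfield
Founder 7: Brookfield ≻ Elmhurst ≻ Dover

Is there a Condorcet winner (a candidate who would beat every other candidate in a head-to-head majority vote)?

Head-to-head results (7 voters total):
Dover vs Brookfield: Dover wins 4–3.
Dover vs Elmhurst: Elmhurst wins 4–3.
Brookfield vs Elmhurst: Brookfield wins 4–3.
No candidate beats all others: Dover beats Brookfield beats Elmhurst beats Dover, a majority cycle.

No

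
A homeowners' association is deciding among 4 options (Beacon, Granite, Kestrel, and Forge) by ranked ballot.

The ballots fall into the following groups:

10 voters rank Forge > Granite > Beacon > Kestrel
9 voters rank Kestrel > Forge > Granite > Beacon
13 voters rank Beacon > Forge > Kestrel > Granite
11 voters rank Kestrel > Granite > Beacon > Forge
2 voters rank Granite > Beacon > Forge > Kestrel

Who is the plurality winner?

First-place vote totals:
  Beacon: 13
  Granite: 2
  Kestrel: 20
  Forge: 10
Kestrel has the most first-place votes.

Kestrel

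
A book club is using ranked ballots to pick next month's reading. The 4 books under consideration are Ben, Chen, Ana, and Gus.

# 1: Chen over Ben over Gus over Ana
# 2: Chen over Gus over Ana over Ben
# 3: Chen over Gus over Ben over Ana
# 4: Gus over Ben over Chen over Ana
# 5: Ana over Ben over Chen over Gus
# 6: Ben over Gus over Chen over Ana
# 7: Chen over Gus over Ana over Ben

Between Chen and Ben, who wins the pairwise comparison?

Ballots ranking Chen above Ben: 4.
Ballots ranking Ben above Chen: 3.
Chen wins the head-to-head, 4–3.

Chen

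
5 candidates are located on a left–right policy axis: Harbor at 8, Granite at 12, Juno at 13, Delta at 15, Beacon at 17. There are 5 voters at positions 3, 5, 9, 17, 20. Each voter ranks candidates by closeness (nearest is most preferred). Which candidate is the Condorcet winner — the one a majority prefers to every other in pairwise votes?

Harbor

With single-peaked preferences on a line, the Condorcet winner is the candidate closest to the median voter.
The median voter (position 9) is closest to Harbor at 8.
Check: Harbor vs Beacon — voters closer to Harbor: 3 of 5.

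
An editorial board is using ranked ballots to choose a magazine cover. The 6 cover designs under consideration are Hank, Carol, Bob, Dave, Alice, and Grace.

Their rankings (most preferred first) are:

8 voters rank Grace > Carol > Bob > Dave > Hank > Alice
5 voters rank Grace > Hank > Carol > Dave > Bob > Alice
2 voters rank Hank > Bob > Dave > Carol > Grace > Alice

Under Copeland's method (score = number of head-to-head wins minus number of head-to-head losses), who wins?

Pairwise results:
  Hank vs Carol: Carol wins 8–7.
  Hank vs Bob: Bob wins 8–7.
  Hank vs Dave: Dave wins 8–7.
  Hank vs Alice: Hank wins 15–0.
  Hank vs Grace: Grace wins 13–2.
  Carol vs Bob: Carol wins 13–2.
  Carol vs Dave: Carol wins 13–2.
  Carol vs Alice: Carol wins 15–0.
  Carol vs Grace: Grace wins 13–2.
  Bob vs Dave: Bob wins 10–5.
  Bob vs Alice: Bob wins 15–0.
  Bob vs Grace: Grace wins 13–2.
  Dave vs Alice: Dave wins 15–0.
  Dave vs Grace: Grace wins 13–2.
  Alice vs Grace: Grace wins 15–0.
Copeland scores (wins − losses):
  Hank: 1 − 4 = -3
  Carol: 4 − 1 = 3
  Bob: 3 − 2 = 1
  Dave: 2 − 3 = -1
  Alice: 0 − 5 = -5
  Grace: 5 − 0 = 5
Grace has the best Copeland score.

Grace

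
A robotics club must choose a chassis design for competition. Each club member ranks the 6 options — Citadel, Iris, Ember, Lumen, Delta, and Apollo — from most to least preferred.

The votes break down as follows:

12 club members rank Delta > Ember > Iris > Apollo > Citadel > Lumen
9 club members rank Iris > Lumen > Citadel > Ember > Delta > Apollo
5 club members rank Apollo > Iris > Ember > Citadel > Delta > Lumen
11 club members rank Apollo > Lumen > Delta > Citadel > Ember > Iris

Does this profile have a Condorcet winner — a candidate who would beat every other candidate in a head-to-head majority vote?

Head-to-head results (37 voters total):
Citadel vs Iris: Iris wins 26–11.
Citadel vs Ember: Citadel wins 20–17.
Citadel vs Lumen: Lumen wins 20–17.
Citadel vs Delta: Delta wins 23–14.
Citadel vs Apollo: Apollo wins 28–9.
Iris vs Ember: Ember wins 23–14.
Iris vs Lumen: Iris wins 26–11.
Iris vs Delta: Delta wins 23–14.
Iris vs Apollo: Iris wins 21–16.
Ember vs Lumen: Lumen wins 20–17.
Ember vs Delta: Delta wins 23–14.
Ember vs Apollo: Ember wins 21–16.
Lumen vs Delta: Lumen wins 20–17.
Lumen vs Apollo: Apollo wins 28–9.
Delta vs Apollo: Delta wins 21–16.
No candidate beats all others: Citadel beats Ember beats Iris beats Citadel, a majority cycle.

No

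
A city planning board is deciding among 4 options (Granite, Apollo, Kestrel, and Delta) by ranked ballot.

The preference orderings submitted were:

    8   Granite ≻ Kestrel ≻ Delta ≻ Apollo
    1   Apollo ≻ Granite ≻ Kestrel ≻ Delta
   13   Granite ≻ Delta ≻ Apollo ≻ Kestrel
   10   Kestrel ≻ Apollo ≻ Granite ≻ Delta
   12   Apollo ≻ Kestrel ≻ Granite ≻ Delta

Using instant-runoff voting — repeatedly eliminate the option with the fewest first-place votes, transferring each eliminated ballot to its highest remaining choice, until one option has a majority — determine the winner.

Apollo

Round 1: Granite 21, Apollo 13, Kestrel 10, Delta 0. Delta has the fewest and is eliminated.
Round 2: Granite 21, Apollo 13, Kestrel 10. Kestrel has the fewest and is eliminated.
Round 3: Apollo 23, Granite 21. Apollo has a majority.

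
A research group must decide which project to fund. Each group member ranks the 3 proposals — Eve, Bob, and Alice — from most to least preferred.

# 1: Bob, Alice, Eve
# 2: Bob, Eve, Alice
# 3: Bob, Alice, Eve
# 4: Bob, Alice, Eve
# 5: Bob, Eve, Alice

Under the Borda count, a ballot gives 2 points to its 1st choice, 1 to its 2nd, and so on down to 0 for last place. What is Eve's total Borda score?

2

Borda scores:
  Eve: 0 + 1 + 0 + 0 + 1 = 2
  Bob: 2 + 2 + 2 + 2 + 2 = 10
  Alice: 1 + 0 + 1 + 1 + 0 = 3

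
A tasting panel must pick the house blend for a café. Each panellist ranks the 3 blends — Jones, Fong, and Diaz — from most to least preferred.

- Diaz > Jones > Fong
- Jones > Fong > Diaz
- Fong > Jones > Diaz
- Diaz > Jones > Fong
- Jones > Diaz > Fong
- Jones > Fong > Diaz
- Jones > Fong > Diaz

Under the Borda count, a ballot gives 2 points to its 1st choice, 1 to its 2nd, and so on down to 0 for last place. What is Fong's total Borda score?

Borda scores:
  Jones: 1 + 2 + 1 + 1 + 2 + 2 + 2 = 11
  Fong: 0 + 1 + 2 + 0 + 0 + 1 + 1 = 5
  Diaz: 2 + 0 + 0 + 2 + 1 + 0 + 0 = 5

5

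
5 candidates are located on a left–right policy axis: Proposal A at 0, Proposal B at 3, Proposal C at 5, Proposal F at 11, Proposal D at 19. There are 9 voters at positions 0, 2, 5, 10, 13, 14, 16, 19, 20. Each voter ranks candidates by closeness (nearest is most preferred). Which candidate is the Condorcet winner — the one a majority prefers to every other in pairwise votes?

With single-peaked preferences on a line, the Condorcet winner is the candidate closest to the median voter.
The median voter (position 13) is closest to Proposal F at 11.
Check: Proposal F vs Proposal C — voters closer to Proposal F: 6 of 9.

Proposal F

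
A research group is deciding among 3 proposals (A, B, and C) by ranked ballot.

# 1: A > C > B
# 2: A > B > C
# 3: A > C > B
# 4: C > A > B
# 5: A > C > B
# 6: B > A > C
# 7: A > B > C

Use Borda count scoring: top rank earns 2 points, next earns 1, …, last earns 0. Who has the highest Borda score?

A

Borda scores:
  A: 2 + 2 + 2 + 1 + 2 + 1 + 2 = 12
  B: 0 + 1 + 0 + 0 + 0 + 2 + 1 = 4
  C: 1 + 0 + 1 + 2 + 1 + 0 + 0 = 5
A has the highest total.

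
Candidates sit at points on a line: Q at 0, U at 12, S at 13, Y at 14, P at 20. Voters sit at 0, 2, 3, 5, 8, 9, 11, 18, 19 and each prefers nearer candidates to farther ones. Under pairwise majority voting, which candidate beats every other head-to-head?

U

With single-peaked preferences on a line, the Condorcet winner is the candidate closest to the median voter.
The median voter (position 8) is closest to U at 12.
Check: U vs S — voters closer to U: 7 of 9.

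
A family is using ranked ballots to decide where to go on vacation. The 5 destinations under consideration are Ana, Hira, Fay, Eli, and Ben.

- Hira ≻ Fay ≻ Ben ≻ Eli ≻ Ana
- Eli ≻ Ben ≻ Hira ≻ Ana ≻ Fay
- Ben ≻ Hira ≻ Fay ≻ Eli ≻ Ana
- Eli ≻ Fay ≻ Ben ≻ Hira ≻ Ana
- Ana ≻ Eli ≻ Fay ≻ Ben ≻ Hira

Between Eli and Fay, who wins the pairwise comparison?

Ballots ranking Eli above Fay: 3.
Ballots ranking Fay above Eli: 2.
Eli wins the head-to-head, 3–2.

Eli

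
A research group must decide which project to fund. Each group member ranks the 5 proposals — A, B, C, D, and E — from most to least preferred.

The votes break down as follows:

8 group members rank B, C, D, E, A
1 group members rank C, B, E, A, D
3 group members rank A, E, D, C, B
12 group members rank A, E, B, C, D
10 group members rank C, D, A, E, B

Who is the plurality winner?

First-place vote totals:
  A: 15
  B: 8
  C: 11
  D: 0
  E: 0
A has the most first-place votes.

A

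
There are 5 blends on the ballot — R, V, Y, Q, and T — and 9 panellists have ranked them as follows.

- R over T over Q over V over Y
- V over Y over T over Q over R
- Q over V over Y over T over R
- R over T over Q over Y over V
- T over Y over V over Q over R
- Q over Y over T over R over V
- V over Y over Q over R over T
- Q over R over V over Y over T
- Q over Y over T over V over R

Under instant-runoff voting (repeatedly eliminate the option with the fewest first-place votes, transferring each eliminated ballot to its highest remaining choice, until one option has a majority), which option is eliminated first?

Y

Round 1: Q 4, R 2, V 2, T 1, Y 0. Y has the fewest and is eliminated.
Round 2: Q 4, R 2, V 2, T 1. T has the fewest and is eliminated.
Round 3: Q 4, V 3, R 2. R has the fewest and is eliminated.
Round 4: Q 6, V 3. Q has a majority.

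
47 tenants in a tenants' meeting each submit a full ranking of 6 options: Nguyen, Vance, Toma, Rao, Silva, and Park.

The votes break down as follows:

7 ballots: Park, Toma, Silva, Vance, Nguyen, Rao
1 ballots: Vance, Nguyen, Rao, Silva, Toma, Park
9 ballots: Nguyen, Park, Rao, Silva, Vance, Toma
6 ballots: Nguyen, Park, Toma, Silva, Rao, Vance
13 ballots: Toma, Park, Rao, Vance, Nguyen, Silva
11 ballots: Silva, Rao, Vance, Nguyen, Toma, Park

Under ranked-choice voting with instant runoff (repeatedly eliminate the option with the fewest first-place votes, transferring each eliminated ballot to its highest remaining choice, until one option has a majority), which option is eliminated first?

Rao

Round 1: Nguyen 15, Toma 13, Silva 11, Park 7, Vance 1, Rao 0. Rao has the fewest and is eliminated.
Round 2: Nguyen 15, Toma 13, Silva 11, Park 7, Vance 1. Vance has the fewest and is eliminated.
Round 3: Nguyen 16, Toma 13, Silva 11, Park 7. Park has the fewest and is eliminated.
Round 4: Toma 20, Nguyen 16, Silva 11. Silva has the fewest and is eliminated.
Round 5: Nguyen 27, Toma 20. Nguyen has a majority.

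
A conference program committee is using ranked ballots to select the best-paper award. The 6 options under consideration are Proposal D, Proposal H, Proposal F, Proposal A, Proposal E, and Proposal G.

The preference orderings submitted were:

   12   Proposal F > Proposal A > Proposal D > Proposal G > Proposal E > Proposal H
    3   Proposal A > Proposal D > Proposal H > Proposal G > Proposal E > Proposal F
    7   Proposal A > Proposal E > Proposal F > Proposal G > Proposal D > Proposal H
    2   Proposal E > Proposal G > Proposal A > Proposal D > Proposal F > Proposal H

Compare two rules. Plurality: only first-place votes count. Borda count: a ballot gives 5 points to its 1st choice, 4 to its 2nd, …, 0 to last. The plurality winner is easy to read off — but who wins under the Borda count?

Proposal A

Plurality first-place counts: Proposal D 0, Proposal H 0, Proposal F 12, Proposal A 10, Proposal E 2, Proposal G 0 → Proposal F.
Borda totals: Proposal D 59, Proposal H 9, Proposal F 83, Proposal A 104, Proposal E 53, Proposal G 52 → Proposal A.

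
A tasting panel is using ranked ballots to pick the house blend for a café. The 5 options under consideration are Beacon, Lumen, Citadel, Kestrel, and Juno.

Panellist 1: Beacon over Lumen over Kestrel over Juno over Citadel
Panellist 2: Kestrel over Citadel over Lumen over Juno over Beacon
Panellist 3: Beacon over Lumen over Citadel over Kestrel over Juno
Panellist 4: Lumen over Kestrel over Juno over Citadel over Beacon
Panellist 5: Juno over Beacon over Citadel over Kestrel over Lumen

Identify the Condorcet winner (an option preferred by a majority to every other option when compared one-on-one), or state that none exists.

Head-to-head results (5 voters total):
Beacon vs Lumen: Beacon wins 3–2.
Beacon vs Citadel: Beacon wins 3–2.
Beacon vs Kestrel: Beacon wins 3–2.
Beacon vs Juno: Juno wins 3–2.
Lumen vs Citadel: Lumen wins 3–2.
Lumen vs Kestrel: Lumen wins 3–2.
Lumen vs Juno: Lumen wins 4–1.
Citadel vs Kestrel: Kestrel wins 3–2.
Citadel vs Juno: Juno wins 3–2.
Kestrel vs Juno: Kestrel wins 4–1.
No candidate beats all others: Beacon beats Lumen beats Juno beats Beacon, a majority cycle.

No Condorcet winner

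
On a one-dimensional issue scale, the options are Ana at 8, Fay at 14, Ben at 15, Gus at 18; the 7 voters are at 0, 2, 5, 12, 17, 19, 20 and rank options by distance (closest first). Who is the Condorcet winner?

Fay

With single-peaked preferences on a line, the Condorcet winner is the candidate closest to the median voter.
The median voter (position 12) is closest to Fay at 14.
Check: Fay vs Ben — voters closer to Fay: 4 of 7.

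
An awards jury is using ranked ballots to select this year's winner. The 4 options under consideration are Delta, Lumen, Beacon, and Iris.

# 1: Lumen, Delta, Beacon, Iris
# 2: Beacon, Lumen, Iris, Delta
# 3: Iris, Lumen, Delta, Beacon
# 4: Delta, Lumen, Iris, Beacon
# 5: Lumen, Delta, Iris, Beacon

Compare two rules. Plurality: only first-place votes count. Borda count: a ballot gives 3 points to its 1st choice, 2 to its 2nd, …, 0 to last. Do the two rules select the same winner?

Yes

Plurality first-place counts: Delta 1, Lumen 2, Beacon 1, Iris 1 → Lumen.
Borda totals: Delta 8, Lumen 12, Beacon 4, Iris 6 → Lumen.
The two rules agree on Lumen.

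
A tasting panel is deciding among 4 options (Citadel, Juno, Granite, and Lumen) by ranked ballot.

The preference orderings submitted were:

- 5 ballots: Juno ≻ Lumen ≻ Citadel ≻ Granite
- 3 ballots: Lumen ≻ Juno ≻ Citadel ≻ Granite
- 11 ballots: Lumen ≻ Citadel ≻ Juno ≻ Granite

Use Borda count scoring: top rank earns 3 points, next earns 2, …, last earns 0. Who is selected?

Lumen

Borda scores:
  Citadel: 5·1 + 3·1 + 11·2 = 30
  Juno: 5·3 + 3·2 + 11·1 = 32
  Granite: 5·0 + 3·0 + 11·0 = 0
  Lumen: 5·2 + 3·3 + 11·3 = 52
Lumen has the highest total.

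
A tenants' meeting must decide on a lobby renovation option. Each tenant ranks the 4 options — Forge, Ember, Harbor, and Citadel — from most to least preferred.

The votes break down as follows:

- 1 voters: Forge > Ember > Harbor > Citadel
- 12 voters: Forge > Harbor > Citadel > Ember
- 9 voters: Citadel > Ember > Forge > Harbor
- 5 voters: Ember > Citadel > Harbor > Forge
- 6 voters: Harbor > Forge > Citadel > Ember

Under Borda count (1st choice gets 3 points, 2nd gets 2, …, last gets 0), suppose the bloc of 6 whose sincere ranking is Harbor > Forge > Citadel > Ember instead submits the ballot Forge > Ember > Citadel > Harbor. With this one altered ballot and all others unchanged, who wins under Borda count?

Forge

Borda totals with the altered ballot: Forge 66, Ember 47, Harbor 30, Citadel 55.
The winner is unchanged: still Forge.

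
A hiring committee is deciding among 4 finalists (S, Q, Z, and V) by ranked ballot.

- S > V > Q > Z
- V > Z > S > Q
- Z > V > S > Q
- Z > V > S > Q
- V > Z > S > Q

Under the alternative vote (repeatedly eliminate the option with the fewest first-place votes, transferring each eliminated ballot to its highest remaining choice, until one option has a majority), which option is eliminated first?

Round 1: Z 2, V 2, S 1, Q 0. Q has the fewest and is eliminated.
Round 2: Z 2, V 2, S 1. S has the fewest and is eliminated.
Round 3: V 3, Z 2. V has a majority.

Q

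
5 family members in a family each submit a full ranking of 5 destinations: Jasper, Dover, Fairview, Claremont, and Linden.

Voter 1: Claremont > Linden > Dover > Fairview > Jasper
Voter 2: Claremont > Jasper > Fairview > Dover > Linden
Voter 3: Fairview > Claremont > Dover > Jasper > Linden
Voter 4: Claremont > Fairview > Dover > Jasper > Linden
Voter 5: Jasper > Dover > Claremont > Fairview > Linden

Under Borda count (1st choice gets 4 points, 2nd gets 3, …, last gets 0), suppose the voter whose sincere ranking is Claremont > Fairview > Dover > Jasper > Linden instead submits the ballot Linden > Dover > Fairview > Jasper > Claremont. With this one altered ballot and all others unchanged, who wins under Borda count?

Borda totals with the altered ballot: Jasper 9, Dover 11, Fairview 10, Claremont 13, Linden 7.
The winner is unchanged: still Claremont.

Claremont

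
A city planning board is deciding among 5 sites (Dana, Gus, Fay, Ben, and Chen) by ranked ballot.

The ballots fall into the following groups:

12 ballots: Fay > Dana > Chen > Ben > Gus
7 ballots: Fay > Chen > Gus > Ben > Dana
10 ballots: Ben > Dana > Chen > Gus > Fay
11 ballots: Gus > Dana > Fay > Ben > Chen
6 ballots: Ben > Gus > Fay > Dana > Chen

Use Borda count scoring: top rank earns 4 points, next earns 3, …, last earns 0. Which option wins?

Borda scores:
  Dana: 12·3 + 7·0 + 10·3 + 11·3 + 6·1 = 105
  Gus: 12·0 + 7·2 + 10·1 + 11·4 + 6·3 = 86
  Fay: 12·4 + 7·4 + 10·0 + 11·2 + 6·2 = 110
  Ben: 12·1 + 7·1 + 10·4 + 11·1 + 6·4 = 94
  Chen: 12·2 + 7·3 + 10·2 + 11·0 + 6·0 = 65
Fay has the highest total.

Fay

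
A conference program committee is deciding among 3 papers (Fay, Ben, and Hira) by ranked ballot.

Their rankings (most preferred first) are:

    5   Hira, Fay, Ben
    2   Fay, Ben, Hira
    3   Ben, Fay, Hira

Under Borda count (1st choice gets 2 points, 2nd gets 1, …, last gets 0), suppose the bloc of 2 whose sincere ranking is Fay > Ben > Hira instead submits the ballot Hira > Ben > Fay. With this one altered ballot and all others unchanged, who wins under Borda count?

Hira

Borda totals with the altered ballot: Fay 8, Ben 8, Hira 14.
The switch changes the winner from Fay to Hira.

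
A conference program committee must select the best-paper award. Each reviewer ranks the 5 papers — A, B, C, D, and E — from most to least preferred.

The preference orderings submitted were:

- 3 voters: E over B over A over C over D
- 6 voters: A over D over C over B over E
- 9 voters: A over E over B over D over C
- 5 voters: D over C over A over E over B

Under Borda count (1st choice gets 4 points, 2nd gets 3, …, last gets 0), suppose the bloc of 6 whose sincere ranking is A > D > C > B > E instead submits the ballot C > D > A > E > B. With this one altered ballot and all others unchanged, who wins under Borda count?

Borda totals with the altered ballot: A 64, B 27, C 42, D 47, E 50.
The winner is unchanged: still A.

A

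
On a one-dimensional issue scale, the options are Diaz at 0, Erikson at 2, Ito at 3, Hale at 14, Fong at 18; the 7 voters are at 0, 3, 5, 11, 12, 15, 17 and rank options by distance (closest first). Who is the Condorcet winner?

Hale

With single-peaked preferences on a line, the Condorcet winner is the candidate closest to the median voter.
The median voter (position 11) is closest to Hale at 14.
Check: Hale vs Diaz — voters closer to Hale: 4 of 7.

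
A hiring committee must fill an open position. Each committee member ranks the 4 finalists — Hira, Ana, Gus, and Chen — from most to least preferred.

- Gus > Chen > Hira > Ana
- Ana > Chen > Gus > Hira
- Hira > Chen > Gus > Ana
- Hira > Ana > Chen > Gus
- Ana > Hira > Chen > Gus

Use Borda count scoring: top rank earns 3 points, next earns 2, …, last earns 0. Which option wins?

Hira

Borda scores:
  Hira: 1 + 0 + 3 + 3 + 2 = 9
  Ana: 0 + 3 + 0 + 2 + 3 = 8
  Gus: 3 + 1 + 1 + 0 + 0 = 5
  Chen: 2 + 2 + 2 + 1 + 1 = 8
Hira has the highest total.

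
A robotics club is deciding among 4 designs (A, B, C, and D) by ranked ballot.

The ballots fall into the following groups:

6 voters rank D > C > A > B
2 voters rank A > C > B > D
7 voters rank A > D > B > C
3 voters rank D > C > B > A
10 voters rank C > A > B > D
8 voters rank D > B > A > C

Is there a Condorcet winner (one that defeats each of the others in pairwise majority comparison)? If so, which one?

No Condorcet winner

Head-to-head results (36 voters total):
A vs B: A wins 25–11.
A vs C: C wins 19–17.
A vs D: A wins 19–17.
B vs C: C wins 21–15.
B vs D: D wins 24–12.
C vs D: D wins 24–12.
No candidate beats all others: A beats D beats C beats A, a majority cycle.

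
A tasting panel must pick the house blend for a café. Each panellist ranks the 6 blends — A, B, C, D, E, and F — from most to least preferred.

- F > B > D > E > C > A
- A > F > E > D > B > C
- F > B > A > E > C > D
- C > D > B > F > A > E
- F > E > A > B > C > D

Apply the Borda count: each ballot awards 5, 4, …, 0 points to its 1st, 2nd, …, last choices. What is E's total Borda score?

Borda scores:
  A: 0 + 5 + 3 + 1 + 3 = 12
  B: 4 + 1 + 4 + 3 + 2 = 14
  C: 1 + 0 + 1 + 5 + 1 = 8
  D: 3 + 2 + 0 + 4 + 0 = 9
  E: 2 + 3 + 2 + 0 + 4 = 11
  F: 5 + 4 + 5 + 2 + 5 = 21

11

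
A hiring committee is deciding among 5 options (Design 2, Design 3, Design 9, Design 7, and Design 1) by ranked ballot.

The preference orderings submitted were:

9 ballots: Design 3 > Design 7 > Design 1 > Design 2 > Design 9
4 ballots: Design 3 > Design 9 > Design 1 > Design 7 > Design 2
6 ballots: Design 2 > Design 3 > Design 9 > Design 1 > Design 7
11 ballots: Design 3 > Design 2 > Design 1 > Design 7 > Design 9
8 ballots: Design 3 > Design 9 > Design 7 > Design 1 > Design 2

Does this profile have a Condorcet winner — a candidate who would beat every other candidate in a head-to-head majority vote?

Head-to-head results (38 voters total):
Design 2 vs Design 3: Design 3 wins 32–6.
Design 2 vs Design 9: Design 2 wins 26–12.
Design 2 vs Design 7: Design 7 wins 21–17.
Design 2 vs Design 1: Design 1 wins 21–17.
Design 3 vs Design 9: Design 3 wins 38–0.
Design 3 vs Design 7: Design 3 wins 38–0.
Design 3 vs Design 1: Design 3 wins 38–0.
Design 9 vs Design 7: Design 7 wins 20–18.
Design 9 vs Design 1: Design 1 wins 20–18.
Design 7 vs Design 1: Design 1 wins 21–17.
Design 3 beats each rival — Design 2 (32–6), Design 9 (38–0), Design 7 (38–0), Design 1 (38–0) — so Design 3 is the Condorcet winner.

Yes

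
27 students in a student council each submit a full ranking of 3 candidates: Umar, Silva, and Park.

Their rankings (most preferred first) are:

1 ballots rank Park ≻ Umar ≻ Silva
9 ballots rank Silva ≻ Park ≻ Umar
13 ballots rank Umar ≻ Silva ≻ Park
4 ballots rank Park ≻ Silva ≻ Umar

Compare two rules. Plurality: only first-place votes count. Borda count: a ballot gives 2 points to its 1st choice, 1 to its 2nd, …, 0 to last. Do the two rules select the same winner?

No

Plurality first-place counts: Umar 13, Silva 9, Park 5 → Umar.
Borda totals: Umar 27, Silva 35, Park 19 → Silva.
The two rules disagree: plurality picks Umar, Borda picks Silva.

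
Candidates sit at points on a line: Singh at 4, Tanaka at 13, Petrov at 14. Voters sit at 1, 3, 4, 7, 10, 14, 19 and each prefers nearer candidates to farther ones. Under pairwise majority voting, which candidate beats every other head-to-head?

Singh

With single-peaked preferences on a line, the Condorcet winner is the candidate closest to the median voter.
The median voter (position 7) is closest to Singh at 4.
Check: Singh vs Petrov — voters closer to Singh: 4 of 7.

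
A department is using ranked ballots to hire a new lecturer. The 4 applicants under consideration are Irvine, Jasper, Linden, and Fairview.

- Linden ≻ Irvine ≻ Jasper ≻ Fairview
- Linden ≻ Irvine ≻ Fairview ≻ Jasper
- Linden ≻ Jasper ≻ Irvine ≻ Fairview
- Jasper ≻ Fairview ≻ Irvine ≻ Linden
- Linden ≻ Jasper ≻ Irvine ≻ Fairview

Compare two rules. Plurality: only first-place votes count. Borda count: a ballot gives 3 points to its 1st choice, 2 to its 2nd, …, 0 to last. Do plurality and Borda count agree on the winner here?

Yes

Plurality first-place counts: Irvine 0, Jasper 1, Linden 4, Fairview 0 → Linden.
Borda totals: Irvine 7, Jasper 8, Linden 12, Fairview 3 → Linden.
The two rules agree on Linden.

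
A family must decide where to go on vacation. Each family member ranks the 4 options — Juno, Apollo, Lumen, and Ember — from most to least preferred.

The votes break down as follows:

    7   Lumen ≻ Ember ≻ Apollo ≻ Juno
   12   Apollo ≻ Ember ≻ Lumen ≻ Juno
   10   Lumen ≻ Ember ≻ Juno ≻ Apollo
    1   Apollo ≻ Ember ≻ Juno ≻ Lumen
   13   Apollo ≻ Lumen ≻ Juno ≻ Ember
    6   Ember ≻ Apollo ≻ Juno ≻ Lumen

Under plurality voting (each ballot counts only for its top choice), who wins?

First-place vote totals:
  Juno: 0
  Apollo: 26
  Lumen: 17
  Ember: 6
Apollo has the most first-place votes.

Apollo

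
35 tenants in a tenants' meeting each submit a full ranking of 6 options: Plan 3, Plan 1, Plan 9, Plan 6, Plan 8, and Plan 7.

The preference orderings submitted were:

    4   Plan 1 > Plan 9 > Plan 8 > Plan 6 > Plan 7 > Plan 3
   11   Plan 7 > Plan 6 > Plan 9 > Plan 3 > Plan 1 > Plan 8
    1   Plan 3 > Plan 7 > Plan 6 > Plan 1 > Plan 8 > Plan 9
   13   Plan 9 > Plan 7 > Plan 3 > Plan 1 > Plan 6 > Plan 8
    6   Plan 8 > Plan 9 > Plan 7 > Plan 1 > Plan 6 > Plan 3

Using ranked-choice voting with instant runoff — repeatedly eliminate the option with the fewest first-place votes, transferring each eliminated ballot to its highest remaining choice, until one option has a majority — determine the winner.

Plan 9

Round 1: Plan 9 13, Plan 7 11, Plan 8 6, Plan 1 4, Plan 3 1, Plan 6 0. Plan 6 has the fewest and is eliminated.
Round 2: Plan 9 13, Plan 7 11, Plan 8 6, Plan 1 4, Plan 3 1. Plan 3 has the fewest and is eliminated.
Round 3: Plan 9 13, Plan 7 12, Plan 8 6, Plan 1 4. Plan 1 has the fewest and is eliminated.
Round 4: Plan 9 17, Plan 7 12, Plan 8 6. Plan 8 has the fewest and is eliminated.
Round 5: Plan 9 23, Plan 7 12. Plan 9 has a majority.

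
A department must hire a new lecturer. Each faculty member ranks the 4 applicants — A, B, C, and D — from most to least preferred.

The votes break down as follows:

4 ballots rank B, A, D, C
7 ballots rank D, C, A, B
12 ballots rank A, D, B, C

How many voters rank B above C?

16

Ballots ranking B above C: 4+12 = 16.
Ballots ranking C above B: 7.
So 16 of 23 voters prefer B to C.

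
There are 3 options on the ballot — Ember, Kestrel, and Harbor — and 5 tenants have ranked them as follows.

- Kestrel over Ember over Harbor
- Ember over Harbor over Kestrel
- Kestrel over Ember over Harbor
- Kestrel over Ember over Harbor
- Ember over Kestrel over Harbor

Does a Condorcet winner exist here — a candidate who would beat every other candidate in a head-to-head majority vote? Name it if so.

Head-to-head results (5 voters total):
Ember vs Kestrel: Kestrel wins 3–2.
Ember vs Harbor: Ember wins 5–0.
Kestrel vs Harbor: Kestrel wins 4–1.
Kestrel beats each rival — Ember (3–2), Harbor (4–1) — so Kestrel is the Condorcet winner.

Kestrel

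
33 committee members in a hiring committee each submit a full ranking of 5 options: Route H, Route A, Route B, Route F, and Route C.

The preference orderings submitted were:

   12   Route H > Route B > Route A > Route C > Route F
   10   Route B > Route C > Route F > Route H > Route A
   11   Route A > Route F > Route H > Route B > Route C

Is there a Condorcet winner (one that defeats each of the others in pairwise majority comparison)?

No

Head-to-head results (33 voters total):
Route H vs Route A: Route H wins 22–11.
Route H vs Route B: Route H wins 23–10.
Route H vs Route F: Route F wins 21–12.
Route H vs Route C: Route H wins 23–10.
Route A vs Route B: Route B wins 22–11.
Route A vs Route F: Route A wins 23–10.
Route A vs Route C: Route A wins 23–10.
Route B vs Route F: Route B wins 22–11.
Route B vs Route C: Route B wins 33–0.
Route F vs Route C: Route C wins 22–11.
No candidate beats all others: Route H beats Route A beats Route F beats Route H, a majority cycle.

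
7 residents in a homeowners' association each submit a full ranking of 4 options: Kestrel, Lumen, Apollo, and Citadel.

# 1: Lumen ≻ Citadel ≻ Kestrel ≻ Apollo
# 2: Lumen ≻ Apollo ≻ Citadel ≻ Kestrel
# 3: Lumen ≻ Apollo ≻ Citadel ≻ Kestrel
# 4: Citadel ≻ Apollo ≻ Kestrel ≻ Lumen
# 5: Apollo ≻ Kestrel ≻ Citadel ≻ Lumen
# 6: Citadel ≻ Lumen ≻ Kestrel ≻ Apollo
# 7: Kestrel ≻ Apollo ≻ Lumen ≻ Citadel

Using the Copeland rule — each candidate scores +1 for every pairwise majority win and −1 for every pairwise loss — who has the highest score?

Pairwise results:
  Kestrel vs Lumen: Lumen wins 4–3.
  Kestrel vs Apollo: Apollo wins 4–3.
  Kestrel vs Citadel: Citadel wins 5–2.
  Lumen vs Apollo: Lumen wins 4–3.
  Lumen vs Citadel: Lumen wins 4–3.
  Apollo vs Citadel: Apollo wins 4–3.
Copeland scores (wins − losses):
  Kestrel: 0 − 3 = -3
  Lumen: 3 − 0 = 3
  Apollo: 2 − 1 = 1
  Citadel: 1 − 2 = -1
Lumen has the best Copeland score.

Lumen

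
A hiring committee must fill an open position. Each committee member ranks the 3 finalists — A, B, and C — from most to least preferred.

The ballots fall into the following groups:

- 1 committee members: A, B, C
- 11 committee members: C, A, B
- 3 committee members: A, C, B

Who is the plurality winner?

First-place vote totals:
  A: 4
  B: 0
  C: 11
C has the most first-place votes.

C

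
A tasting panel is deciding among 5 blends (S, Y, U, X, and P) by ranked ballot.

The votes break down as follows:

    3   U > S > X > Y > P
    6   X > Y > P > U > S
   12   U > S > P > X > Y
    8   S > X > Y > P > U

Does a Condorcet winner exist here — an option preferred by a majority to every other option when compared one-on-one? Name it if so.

Head-to-head results (29 voters total):
S vs Y: S wins 23–6.
S vs U: U wins 21–8.
S vs X: S wins 23–6.
S vs P: S wins 23–6.
Y vs U: U wins 15–14.
Y vs X: X wins 29–0.
Y vs P: Y wins 17–12.
U vs X: U wins 15–14.
U vs P: U wins 15–14.
X vs P: X wins 17–12.
U beats each rival — S (21–8), Y (15–14), X (15–14), P (15–14) — so U is the Condorcet winner.

U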